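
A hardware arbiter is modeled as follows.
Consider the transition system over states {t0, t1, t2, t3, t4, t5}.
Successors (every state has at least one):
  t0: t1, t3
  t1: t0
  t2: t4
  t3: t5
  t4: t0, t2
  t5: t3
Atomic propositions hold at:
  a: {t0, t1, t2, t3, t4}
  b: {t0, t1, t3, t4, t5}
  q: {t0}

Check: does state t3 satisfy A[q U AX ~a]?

Sat(~a) = {t5}
Sat(AX ~a) = {s : every successor in {t5}} = {t3}
A[q U AX ~a]: least fixpoint, start Z0 = Sat(AX ~a) = {t3}, add states in Sat(q) with every successor in Z. Already a fixed point.
Sat(A[q U AX ~a]) = {t3}
t3 ∈ Sat(A[q U AX ~a]) = {t3}, so the formula holds at t3.

Yes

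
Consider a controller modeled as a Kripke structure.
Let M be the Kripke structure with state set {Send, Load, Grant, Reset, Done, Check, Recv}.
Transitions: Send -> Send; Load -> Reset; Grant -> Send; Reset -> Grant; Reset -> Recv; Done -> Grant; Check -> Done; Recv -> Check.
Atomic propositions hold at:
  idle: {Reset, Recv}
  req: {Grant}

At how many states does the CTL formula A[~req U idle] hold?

Sat(~req) = {Send, Load, Reset, Done, Check, Recv}
A[~req U idle]: least fixpoint, start Z0 = Sat(idle) = {Reset, Recv}, add states in Sat(~req) with every successor in Z. Z1 = {Load, Reset, Recv}; fixed.
Sat(A[~req U idle]) = {Load, Reset, Recv}
|Sat(A[~req U idle])| = |{Load, Reset, Recv}| = 3.

3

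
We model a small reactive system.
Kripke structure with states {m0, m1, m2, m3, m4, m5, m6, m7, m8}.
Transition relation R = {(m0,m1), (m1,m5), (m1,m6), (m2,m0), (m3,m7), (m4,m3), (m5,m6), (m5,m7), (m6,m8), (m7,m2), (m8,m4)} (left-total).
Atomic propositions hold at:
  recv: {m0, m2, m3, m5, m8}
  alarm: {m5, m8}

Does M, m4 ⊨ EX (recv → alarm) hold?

No

Sat(recv → alarm) = {m1, m4, m5, m6, m7, m8}
Sat(EX (recv → alarm)) = {s : some successor in {m1, m4, m5, m6, m7, m8}} = {m0, m1, m3, m5, m6, m8}
m4 ∉ Sat(EX (recv → alarm)) = {m0, m1, m3, m5, m6, m8}, so the formula does not hold at m4.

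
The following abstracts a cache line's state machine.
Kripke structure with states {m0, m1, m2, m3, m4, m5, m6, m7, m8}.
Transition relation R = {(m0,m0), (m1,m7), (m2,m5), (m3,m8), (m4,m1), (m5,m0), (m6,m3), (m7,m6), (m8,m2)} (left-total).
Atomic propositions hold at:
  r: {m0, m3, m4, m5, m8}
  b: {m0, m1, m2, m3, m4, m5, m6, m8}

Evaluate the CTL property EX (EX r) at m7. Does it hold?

Sat(EX r) = {s : some successor in {m0, m3, m4, m5, m8}} = {m0, m2, m3, m5, m6}
Sat(EX (EX r)) = {s : some successor in {m0, m2, m3, m5, m6}} = {m0, m2, m5, m6, m7, m8}
m7 ∈ Sat(EX (EX r)) = {m0, m2, m5, m6, m7, m8}, so the formula holds at m7.

Yes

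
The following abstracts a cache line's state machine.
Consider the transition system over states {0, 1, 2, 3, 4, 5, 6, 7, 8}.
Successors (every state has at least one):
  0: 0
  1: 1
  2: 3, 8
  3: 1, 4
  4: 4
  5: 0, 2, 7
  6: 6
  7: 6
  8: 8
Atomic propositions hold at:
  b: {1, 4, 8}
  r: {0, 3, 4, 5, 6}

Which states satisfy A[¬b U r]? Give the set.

Sat(¬b) = {0, 2, 3, 5, 6, 7}
A[¬b U r]: least fixpoint, start Z0 = Sat(r) = {0, 3, 4, 5, 6}, add states in Sat(¬b) with every successor in Z. Z1 = {0, 3, 4, 5, 6, 7}; fixed.
Sat(A[¬b U r]) = {0, 3, 4, 5, 6, 7}

{0, 3, 4, 5, 6, 7}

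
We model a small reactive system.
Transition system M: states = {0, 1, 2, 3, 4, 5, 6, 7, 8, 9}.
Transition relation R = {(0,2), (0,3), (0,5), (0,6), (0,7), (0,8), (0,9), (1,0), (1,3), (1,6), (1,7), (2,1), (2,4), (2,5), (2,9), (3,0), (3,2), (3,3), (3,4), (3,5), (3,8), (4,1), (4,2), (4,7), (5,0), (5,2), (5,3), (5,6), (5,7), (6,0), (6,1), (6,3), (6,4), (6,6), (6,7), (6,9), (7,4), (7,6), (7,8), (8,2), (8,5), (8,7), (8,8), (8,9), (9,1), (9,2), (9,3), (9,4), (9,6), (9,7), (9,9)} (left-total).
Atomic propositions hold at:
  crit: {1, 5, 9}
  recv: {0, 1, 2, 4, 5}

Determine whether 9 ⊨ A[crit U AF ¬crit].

Sat(¬crit) = {0, 2, 3, 4, 6, 7, 8}
AF ¬crit: least fixpoint, start Z0 = {0, 2, 3, 4, 6, 7, 8}, add states with every successor in Z. Z1 = {0, 1, 2, 3, 4, 5, 6, 7, 8}; fixed.
Sat(AF ¬crit) = {0, 1, 2, 3, 4, 5, 6, 7, 8}
A[crit U AF ¬crit]: least fixpoint, start Z0 = Sat(AF ¬crit) = {0, 1, 2, 3, 4, 5, 6, 7, 8}, add states in Sat(crit) with every successor in Z. Already a fixed point.
Sat(A[crit U AF ¬crit]) = {0, 1, 2, 3, 4, 5, 6, 7, 8}
9 ∉ Sat(A[crit U AF ¬crit]) = {0, 1, 2, 3, 4, 5, 6, 7, 8}, so the formula does not hold at 9.

No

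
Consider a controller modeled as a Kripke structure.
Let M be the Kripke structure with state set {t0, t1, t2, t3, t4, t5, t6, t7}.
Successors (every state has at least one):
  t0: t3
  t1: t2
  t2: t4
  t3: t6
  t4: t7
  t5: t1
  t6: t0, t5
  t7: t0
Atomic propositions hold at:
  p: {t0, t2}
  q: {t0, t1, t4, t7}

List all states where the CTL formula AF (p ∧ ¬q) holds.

Sat(¬q) = {t2, t3, t5, t6}
Sat(p ∧ ¬q) = {t2}
AF (p ∧ ¬q): least fixpoint, start Z0 = {t2}, add states with every successor in Z. Z1 = {t1, t2}; Z2 = {t1, t2, t5}; fixed.
Sat(AF (p ∧ ¬q)) = {t1, t2, t5}

{t1, t2, t5}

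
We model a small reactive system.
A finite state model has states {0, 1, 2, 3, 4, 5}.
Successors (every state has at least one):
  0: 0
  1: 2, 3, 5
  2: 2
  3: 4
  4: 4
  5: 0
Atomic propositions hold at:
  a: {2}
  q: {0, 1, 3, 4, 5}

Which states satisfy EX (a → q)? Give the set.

Sat(a → q) = {0, 1, 3, 4, 5}
Sat(EX (a → q)) = {s : some successor in {0, 1, 3, 4, 5}} = {0, 1, 3, 4, 5}

{0, 1, 3, 4, 5}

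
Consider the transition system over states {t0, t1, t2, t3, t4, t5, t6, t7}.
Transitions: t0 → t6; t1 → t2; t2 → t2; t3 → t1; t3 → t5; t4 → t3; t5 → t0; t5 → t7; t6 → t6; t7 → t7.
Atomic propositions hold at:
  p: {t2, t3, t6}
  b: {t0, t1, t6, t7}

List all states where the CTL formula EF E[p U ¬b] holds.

Sat(¬b) = {t2, t3, t4, t5}
E[p U ¬b]: least fixpoint, start Z0 = Sat(¬b) = {t2, t3, t4, t5}, add states in Sat(p) with some successor in Z. Already a fixed point.
Sat(E[p U ¬b]) = {t2, t3, t4, t5}
EF E[p U ¬b]: least fixpoint, start Z0 = {t2, t3, t4, t5}, add states with some successor in Z. Z1 = {t1, t2, t3, t4, t5}; fixed.
Sat(EF E[p U ¬b]) = {t1, t2, t3, t4, t5}

{t1, t2, t3, t4, t5}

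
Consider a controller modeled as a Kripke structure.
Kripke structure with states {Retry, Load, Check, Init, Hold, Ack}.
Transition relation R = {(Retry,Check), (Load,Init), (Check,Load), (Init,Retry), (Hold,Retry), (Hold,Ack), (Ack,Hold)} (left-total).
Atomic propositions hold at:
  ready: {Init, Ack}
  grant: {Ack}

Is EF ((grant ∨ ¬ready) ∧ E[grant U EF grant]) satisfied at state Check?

No

Sat(¬ready) = {Retry, Load, Check, Hold}
Sat(grant ∨ ¬ready) = {Retry, Load, Check, Hold, Ack}
EF grant: least fixpoint, start Z0 = {Ack}, add states with some successor in Z. Z1 = {Hold, Ack}; fixed.
Sat(EF grant) = {Hold, Ack}
E[grant U EF grant]: least fixpoint, start Z0 = Sat(EF grant) = {Hold, Ack}, add states in Sat(grant) with some successor in Z. Already a fixed point.
Sat(E[grant U EF grant]) = {Hold, Ack}
Sat((grant ∨ ¬ready) ∧ E[grant U EF grant]) = {Hold, Ack}
EF ((grant ∨ ¬ready) ∧ E[grant U EF grant]): least fixpoint, start Z0 = {Hold, Ack}, add states with some successor in Z. Already a fixed point.
Sat(EF ((grant ∨ ¬ready) ∧ E[grant U EF grant])) = {Hold, Ack}
Check ∉ Sat(EF ((grant ∨ ¬ready) ∧ E[grant U EF grant])) = {Hold, Ack}, so the formula does not hold at Check.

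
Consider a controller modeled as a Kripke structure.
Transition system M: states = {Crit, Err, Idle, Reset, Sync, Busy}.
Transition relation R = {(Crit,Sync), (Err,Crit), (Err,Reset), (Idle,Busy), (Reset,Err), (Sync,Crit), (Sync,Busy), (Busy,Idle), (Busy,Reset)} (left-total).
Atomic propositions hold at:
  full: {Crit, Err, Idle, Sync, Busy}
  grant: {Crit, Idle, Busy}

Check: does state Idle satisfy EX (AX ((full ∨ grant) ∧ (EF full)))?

Sat(full ∨ grant) = {Crit, Err, Idle, Sync, Busy}
EF full: least fixpoint, start Z0 = {Crit, Err, Idle, Sync, Busy}, add states with some successor in Z. Z1 = {Crit, Err, Idle, Reset, Sync, Busy}; fixed.
Sat(EF full) = {Crit, Err, Idle, Reset, Sync, Busy}
Sat((full ∨ grant) ∧ (EF full)) = {Crit, Err, Idle, Sync, Busy}
Sat(AX ((full ∨ grant) ∧ (EF full))) = {s : every successor in {Crit, Err, Idle, Sync, Busy}} = {Crit, Idle, Reset, Sync}
Sat(EX (AX ((full ∨ grant) ∧ (EF full)))) = {s : some successor in {Crit, Idle, Reset, Sync}} = {Crit, Err, Sync, Busy}
Idle ∉ Sat(EX (AX ((full ∨ grant) ∧ (EF full)))) = {Crit, Err, Sync, Busy}, so the formula does not hold at Idle.

No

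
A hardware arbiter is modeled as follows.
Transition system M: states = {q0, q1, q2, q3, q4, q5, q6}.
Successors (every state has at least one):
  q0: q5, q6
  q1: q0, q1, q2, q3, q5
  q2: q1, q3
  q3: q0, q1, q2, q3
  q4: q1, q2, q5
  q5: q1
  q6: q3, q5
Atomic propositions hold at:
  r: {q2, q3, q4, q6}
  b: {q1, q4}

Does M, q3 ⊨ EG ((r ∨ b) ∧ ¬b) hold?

Sat(r ∨ b) = {q1, q2, q3, q4, q6}
Sat(¬b) = {q0, q2, q3, q5, q6}
Sat((r ∨ b) ∧ ¬b) = {q2, q3, q6}
EG ((r ∨ b) ∧ ¬b): greatest fixpoint, start Z0 = {q2, q3, q6}, keep only states in Sat with some successor in Z. Already a fixed point.
Sat(EG ((r ∨ b) ∧ ¬b)) = {q2, q3, q6}
q3 ∈ Sat(EG ((r ∨ b) ∧ ¬b)) = {q2, q3, q6}, so the formula holds at q3.

Yes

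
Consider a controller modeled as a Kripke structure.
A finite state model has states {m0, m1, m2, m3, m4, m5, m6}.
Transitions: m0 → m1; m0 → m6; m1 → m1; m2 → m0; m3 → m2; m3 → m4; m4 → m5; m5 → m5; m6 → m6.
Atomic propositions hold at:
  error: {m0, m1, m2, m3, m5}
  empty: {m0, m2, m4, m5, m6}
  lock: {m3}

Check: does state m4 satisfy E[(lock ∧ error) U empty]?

Sat(lock ∧ error) = {m3}
E[(lock ∧ error) U empty]: least fixpoint, start Z0 = Sat(empty) = {m0, m2, m4, m5, m6}, add states in Sat(lock ∧ error) with some successor in Z. Z1 = {m0, m2, m3, m4, m5, m6}; fixed.
Sat(E[(lock ∧ error) U empty]) = {m0, m2, m3, m4, m5, m6}
m4 ∈ Sat(E[(lock ∧ error) U empty]) = {m0, m2, m3, m4, m5, m6}, so the formula holds at m4.

Yes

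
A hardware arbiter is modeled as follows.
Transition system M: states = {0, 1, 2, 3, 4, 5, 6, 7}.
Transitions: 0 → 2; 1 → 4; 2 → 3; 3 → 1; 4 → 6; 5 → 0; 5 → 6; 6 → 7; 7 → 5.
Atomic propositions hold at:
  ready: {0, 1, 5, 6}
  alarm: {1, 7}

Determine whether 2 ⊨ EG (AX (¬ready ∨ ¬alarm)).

Sat(¬ready) = {2, 3, 4, 7}
Sat(¬alarm) = {0, 2, 3, 4, 5, 6}
Sat(¬ready ∨ ¬alarm) = {0, 2, 3, 4, 5, 6, 7}
Sat(AX (¬ready ∨ ¬alarm)) = {s : every successor in {0, 2, 3, 4, 5, 6, 7}} = {0, 1, 2, 4, 5, 6, 7}
EG (AX (¬ready ∨ ¬alarm)): greatest fixpoint, start Z0 = {0, 1, 2, 4, 5, 6, 7}, keep only states in Sat with some successor in Z. Z1 = {0, 1, 4, 5, 6, 7}; Z2 = {1, 4, 5, 6, 7}; fixed.
Sat(EG (AX (¬ready ∨ ¬alarm))) = {1, 4, 5, 6, 7}
2 ∉ Sat(EG (AX (¬ready ∨ ¬alarm))) = {1, 4, 5, 6, 7}, so the formula does not hold at 2.

No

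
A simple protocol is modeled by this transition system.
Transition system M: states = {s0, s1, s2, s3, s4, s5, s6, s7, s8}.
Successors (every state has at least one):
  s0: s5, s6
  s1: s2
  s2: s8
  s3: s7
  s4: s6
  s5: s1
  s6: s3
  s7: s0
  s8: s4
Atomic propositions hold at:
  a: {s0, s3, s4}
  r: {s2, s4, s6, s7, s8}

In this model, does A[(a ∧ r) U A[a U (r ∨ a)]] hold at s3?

Yes

Sat(a ∧ r) = {s4}
Sat(r ∨ a) = {s0, s2, s3, s4, s6, s7, s8}
A[a U (r ∨ a)]: least fixpoint, start Z0 = Sat((r ∨ a)) = {s0, s2, s3, s4, s6, s7, s8}, add states in Sat(a) with every successor in Z. Already a fixed point.
Sat(A[a U (r ∨ a)]) = {s0, s2, s3, s4, s6, s7, s8}
A[(a ∧ r) U A[a U (r ∨ a)]]: least fixpoint, start Z0 = Sat(A[a U (r ∨ a)]) = {s0, s2, s3, s4, s6, s7, s8}, add states in Sat(a ∧ r) with every successor in Z. Already a fixed point.
Sat(A[(a ∧ r) U A[a U (r ∨ a)]]) = {s0, s2, s3, s4, s6, s7, s8}
s3 ∈ Sat(A[(a ∧ r) U A[a U (r ∨ a)]]) = {s0, s2, s3, s4, s6, s7, s8}, so the formula holds at s3.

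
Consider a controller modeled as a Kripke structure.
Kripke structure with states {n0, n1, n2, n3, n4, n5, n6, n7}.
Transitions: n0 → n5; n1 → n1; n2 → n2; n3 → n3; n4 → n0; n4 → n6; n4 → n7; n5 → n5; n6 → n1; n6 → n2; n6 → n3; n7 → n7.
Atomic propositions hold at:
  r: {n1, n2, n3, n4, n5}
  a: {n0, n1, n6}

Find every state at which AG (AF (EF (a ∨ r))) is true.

Sat(a ∨ r) = {n0, n1, n2, n3, n4, n5, n6}
EF (a ∨ r): least fixpoint, start Z0 = {n0, n1, n2, n3, n4, n5, n6}, add states with some successor in Z. Already a fixed point.
Sat(EF (a ∨ r)) = {n0, n1, n2, n3, n4, n5, n6}
AF (EF (a ∨ r)): least fixpoint, start Z0 = {n0, n1, n2, n3, n4, n5, n6}, add states with every successor in Z. Already a fixed point.
Sat(AF (EF (a ∨ r))) = {n0, n1, n2, n3, n4, n5, n6}
AG (AF (EF (a ∨ r))): greatest fixpoint, start Z0 = {n0, n1, n2, n3, n4, n5, n6}, keep only states in Sat with every successor in Z. Z1 = {n0, n1, n2, n3, n5, n6}; fixed.
Sat(AG (AF (EF (a ∨ r)))) = {n0, n1, n2, n3, n5, n6}

{n0, n1, n2, n3, n5, n6}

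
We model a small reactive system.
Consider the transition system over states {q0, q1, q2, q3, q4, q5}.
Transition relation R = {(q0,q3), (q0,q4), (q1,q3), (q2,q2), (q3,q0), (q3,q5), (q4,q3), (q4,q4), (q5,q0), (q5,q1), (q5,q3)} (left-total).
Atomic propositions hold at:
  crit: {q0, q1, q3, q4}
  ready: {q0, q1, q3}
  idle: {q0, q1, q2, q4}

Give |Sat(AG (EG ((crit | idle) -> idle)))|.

1

Sat(crit | idle) = {q0, q1, q2, q3, q4}
Sat((crit | idle) -> idle) = {q0, q1, q2, q4, q5}
EG ((crit | idle) -> idle): greatest fixpoint, start Z0 = {q0, q1, q2, q4, q5}, keep only states in Sat with some successor in Z. Z1 = {q0, q2, q4, q5}; fixed.
Sat(EG ((crit | idle) -> idle)) = {q0, q2, q4, q5}
AG (EG ((crit | idle) -> idle)): greatest fixpoint, start Z0 = {q0, q2, q4, q5}, keep only states in Sat with every successor in Z. Z1 = {q2}; fixed.
Sat(AG (EG ((crit | idle) -> idle))) = {q2}
|Sat(AG (EG ((crit | idle) -> idle)))| = |{q2}| = 1.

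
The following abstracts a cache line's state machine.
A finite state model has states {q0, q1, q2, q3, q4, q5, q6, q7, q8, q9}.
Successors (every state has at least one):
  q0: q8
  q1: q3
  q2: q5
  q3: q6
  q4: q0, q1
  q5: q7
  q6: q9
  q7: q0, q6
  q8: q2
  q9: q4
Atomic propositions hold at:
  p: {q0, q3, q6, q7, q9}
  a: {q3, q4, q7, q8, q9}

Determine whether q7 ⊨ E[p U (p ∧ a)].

Sat(p ∧ a) = {q3, q7, q9}
E[p U (p ∧ a)]: least fixpoint, start Z0 = Sat((p ∧ a)) = {q3, q7, q9}, add states in Sat(p) with some successor in Z. Z1 = {q3, q6, q7, q9}; fixed.
Sat(E[p U (p ∧ a)]) = {q3, q6, q7, q9}
q7 ∈ Sat(E[p U (p ∧ a)]) = {q3, q6, q7, q9}, so the formula holds at q7.

Yes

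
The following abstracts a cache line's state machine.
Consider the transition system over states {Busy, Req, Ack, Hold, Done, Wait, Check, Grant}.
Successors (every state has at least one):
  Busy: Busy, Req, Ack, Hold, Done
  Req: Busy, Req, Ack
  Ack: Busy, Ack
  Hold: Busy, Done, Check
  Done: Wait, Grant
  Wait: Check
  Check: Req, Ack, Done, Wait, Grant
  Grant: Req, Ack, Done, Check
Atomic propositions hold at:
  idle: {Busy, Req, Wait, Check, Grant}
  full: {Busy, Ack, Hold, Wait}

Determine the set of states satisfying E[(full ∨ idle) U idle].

{Busy, Req, Ack, Hold, Wait, Check, Grant}

Sat(full ∨ idle) = {Busy, Req, Ack, Hold, Wait, Check, Grant}
E[(full ∨ idle) U idle]: least fixpoint, start Z0 = Sat(idle) = {Busy, Req, Wait, Check, Grant}, add states in Sat(full ∨ idle) with some successor in Z. Z1 = {Busy, Req, Ack, Hold, Wait, Check, Grant}; fixed.
Sat(E[(full ∨ idle) U idle]) = {Busy, Req, Ack, Hold, Wait, Check, Grant}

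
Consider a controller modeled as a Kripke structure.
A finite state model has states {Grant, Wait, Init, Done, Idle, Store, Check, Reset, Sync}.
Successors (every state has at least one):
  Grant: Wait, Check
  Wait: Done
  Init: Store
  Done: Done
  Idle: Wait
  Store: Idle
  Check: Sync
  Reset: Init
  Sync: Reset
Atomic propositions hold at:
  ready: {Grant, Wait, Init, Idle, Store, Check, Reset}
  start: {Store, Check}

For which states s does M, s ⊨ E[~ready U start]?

Sat(~ready) = {Done, Sync}
E[~ready U start]: least fixpoint, start Z0 = Sat(start) = {Store, Check}, add states in Sat(~ready) with some successor in Z. Already a fixed point.
Sat(E[~ready U start]) = {Store, Check}

{Store, Check}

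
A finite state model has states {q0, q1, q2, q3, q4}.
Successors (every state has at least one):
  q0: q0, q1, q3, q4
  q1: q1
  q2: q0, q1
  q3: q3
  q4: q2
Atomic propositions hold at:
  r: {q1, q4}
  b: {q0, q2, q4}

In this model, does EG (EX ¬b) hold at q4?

Sat(¬b) = {q1, q3}
Sat(EX ¬b) = {s : some successor in {q1, q3}} = {q0, q1, q2, q3}
EG (EX ¬b): greatest fixpoint, start Z0 = {q0, q1, q2, q3}, keep only states in Sat with some successor in Z. Already a fixed point.
Sat(EG (EX ¬b)) = {q0, q1, q2, q3}
q4 ∉ Sat(EG (EX ¬b)) = {q0, q1, q2, q3}, so the formula does not hold at q4.

No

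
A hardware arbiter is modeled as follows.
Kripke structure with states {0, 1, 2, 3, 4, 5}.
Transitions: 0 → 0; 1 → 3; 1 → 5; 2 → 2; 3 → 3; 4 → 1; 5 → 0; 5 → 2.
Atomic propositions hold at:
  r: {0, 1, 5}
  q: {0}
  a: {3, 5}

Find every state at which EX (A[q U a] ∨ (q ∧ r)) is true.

A[q U a]: least fixpoint, start Z0 = Sat(a) = {3, 5}, add states in Sat(q) with every successor in Z. Already a fixed point.
Sat(A[q U a]) = {3, 5}
Sat(q ∧ r) = {0}
Sat(A[q U a] ∨ (q ∧ r)) = {0, 3, 5}
Sat(EX (A[q U a] ∨ (q ∧ r))) = {s : some successor in {0, 3, 5}} = {0, 1, 3, 5}

{0, 1, 3, 5}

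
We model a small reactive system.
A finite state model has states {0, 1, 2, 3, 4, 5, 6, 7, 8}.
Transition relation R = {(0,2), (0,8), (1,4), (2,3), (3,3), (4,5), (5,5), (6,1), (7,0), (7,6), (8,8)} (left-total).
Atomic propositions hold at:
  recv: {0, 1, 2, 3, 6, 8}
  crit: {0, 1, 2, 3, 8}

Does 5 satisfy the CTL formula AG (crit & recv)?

No

Sat(crit & recv) = {0, 1, 2, 3, 8}
AG (crit & recv): greatest fixpoint, start Z0 = {0, 1, 2, 3, 8}, keep only states in Sat with every successor in Z. Z1 = {0, 2, 3, 8}; fixed.
Sat(AG (crit & recv)) = {0, 2, 3, 8}
5 ∉ Sat(AG (crit & recv)) = {0, 2, 3, 8}, so the formula does not hold at 5.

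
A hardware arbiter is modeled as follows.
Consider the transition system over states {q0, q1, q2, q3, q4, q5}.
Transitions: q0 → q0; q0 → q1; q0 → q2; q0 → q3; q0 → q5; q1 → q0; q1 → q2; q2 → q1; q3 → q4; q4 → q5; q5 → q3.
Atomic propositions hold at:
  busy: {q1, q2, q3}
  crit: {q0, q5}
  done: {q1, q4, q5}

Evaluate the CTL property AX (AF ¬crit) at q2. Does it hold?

Sat(¬crit) = {q1, q2, q3, q4}
AF ¬crit: least fixpoint, start Z0 = {q1, q2, q3, q4}, add states with every successor in Z. Z1 = {q1, q2, q3, q4, q5}; fixed.
Sat(AF ¬crit) = {q1, q2, q3, q4, q5}
Sat(AX (AF ¬crit)) = {s : every successor in {q1, q2, q3, q4, q5}} = {q2, q3, q4, q5}
q2 ∈ Sat(AX (AF ¬crit)) = {q2, q3, q4, q5}, so the formula holds at q2.

Yes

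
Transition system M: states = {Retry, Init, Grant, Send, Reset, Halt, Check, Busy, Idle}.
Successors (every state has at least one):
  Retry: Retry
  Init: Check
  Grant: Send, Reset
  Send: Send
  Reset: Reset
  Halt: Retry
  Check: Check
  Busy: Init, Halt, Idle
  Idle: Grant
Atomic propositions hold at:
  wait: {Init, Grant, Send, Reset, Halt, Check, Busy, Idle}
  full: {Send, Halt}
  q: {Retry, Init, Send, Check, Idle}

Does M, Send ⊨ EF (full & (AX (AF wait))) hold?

AF wait: least fixpoint, start Z0 = {Init, Grant, Send, Reset, Halt, Check, Busy, Idle}, add states with every successor in Z. Already a fixed point.
Sat(AF wait) = {Init, Grant, Send, Reset, Halt, Check, Busy, Idle}
Sat(AX (AF wait)) = {s : every successor in {Init, Grant, Send, Reset, Halt, Check, Busy, Idle}} = {Init, Grant, Send, Reset, Check, Busy, Idle}
Sat(full & (AX (AF wait))) = {Send}
EF (full & (AX (AF wait))): least fixpoint, start Z0 = {Send}, add states with some successor in Z. Z1 = {Grant, Send}; Z2 = {Grant, Send, Idle}; Z3 = {Grant, Send, Busy, Idle}; fixed.
Sat(EF (full & (AX (AF wait)))) = {Grant, Send, Busy, Idle}
Send ∈ Sat(EF (full & (AX (AF wait)))) = {Grant, Send, Busy, Idle}, so the formula holds at Send.

Yes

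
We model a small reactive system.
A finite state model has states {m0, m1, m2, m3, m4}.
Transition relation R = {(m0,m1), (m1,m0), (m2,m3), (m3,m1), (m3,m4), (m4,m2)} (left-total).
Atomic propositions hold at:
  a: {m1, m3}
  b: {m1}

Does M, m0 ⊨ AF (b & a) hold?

Yes

Sat(b & a) = {m1}
AF (b & a): least fixpoint, start Z0 = {m1}, add states with every successor in Z. Z1 = {m0, m1}; fixed.
Sat(AF (b & a)) = {m0, m1}
m0 ∈ Sat(AF (b & a)) = {m0, m1}, so the formula holds at m0.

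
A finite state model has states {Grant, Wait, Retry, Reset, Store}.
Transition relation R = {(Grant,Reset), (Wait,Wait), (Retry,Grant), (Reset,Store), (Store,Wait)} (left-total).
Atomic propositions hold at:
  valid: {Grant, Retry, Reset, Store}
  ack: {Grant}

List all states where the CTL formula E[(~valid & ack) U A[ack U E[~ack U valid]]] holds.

{Grant, Retry, Reset, Store}

Sat(~valid) = {Wait}
Sat(~valid & ack) = ∅
Sat(~ack) = {Wait, Retry, Reset, Store}
E[~ack U valid]: least fixpoint, start Z0 = Sat(valid) = {Grant, Retry, Reset, Store}, add states in Sat(~ack) with some successor in Z. Already a fixed point.
Sat(E[~ack U valid]) = {Grant, Retry, Reset, Store}
A[ack U E[~ack U valid]]: least fixpoint, start Z0 = Sat(E[~ack U valid]) = {Grant, Retry, Reset, Store}, add states in Sat(ack) with every successor in Z. Already a fixed point.
Sat(A[ack U E[~ack U valid]]) = {Grant, Retry, Reset, Store}
E[(~valid & ack) U A[ack U E[~ack U valid]]]: least fixpoint, start Z0 = Sat(A[ack U E[~ack U valid]]) = {Grant, Retry, Reset, Store}, add states in Sat(~valid & ack) with some successor in Z. Already a fixed point.
Sat(E[(~valid & ack) U A[ack U E[~ack U valid]]]) = {Grant, Retry, Reset, Store}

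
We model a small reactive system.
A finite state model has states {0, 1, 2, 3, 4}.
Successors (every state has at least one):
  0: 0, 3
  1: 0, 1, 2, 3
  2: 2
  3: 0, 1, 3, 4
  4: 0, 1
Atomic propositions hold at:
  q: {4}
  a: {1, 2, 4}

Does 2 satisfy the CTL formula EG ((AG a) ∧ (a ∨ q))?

Yes

AG a: greatest fixpoint, start Z0 = {1, 2, 4}, keep only states in Sat with every successor in Z. Z1 = {2}; fixed.
Sat(AG a) = {2}
Sat(a ∨ q) = {1, 2, 4}
Sat((AG a) ∧ (a ∨ q)) = {2}
EG ((AG a) ∧ (a ∨ q)): greatest fixpoint, start Z0 = {2}, keep only states in Sat with some successor in Z. Already a fixed point.
Sat(EG ((AG a) ∧ (a ∨ q))) = {2}
2 ∈ Sat(EG ((AG a) ∧ (a ∨ q))) = {2}, so the formula holds at 2.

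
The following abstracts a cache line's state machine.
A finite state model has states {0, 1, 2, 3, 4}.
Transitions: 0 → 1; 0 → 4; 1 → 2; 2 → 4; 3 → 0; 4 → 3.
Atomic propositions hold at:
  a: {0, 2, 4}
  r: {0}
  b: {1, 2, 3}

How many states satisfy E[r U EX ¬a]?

Sat(¬a) = {1, 3}
Sat(EX ¬a) = {s : some successor in {1, 3}} = {0, 4}
E[r U EX ¬a]: least fixpoint, start Z0 = Sat(EX ¬a) = {0, 4}, add states in Sat(r) with some successor in Z. Already a fixed point.
Sat(E[r U EX ¬a]) = {0, 4}
|Sat(E[r U EX ¬a])| = |{0, 4}| = 2.

2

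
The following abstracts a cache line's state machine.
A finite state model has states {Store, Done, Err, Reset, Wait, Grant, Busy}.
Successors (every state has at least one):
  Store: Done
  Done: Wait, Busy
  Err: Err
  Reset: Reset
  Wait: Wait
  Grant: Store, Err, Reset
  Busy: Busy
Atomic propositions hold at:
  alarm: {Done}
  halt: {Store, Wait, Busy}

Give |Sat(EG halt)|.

2

EG halt: greatest fixpoint, start Z0 = {Store, Wait, Busy}, keep only states in Sat with some successor in Z. Z1 = {Wait, Busy}; fixed.
Sat(EG halt) = {Wait, Busy}
|Sat(EG halt)| = |{Wait, Busy}| = 2.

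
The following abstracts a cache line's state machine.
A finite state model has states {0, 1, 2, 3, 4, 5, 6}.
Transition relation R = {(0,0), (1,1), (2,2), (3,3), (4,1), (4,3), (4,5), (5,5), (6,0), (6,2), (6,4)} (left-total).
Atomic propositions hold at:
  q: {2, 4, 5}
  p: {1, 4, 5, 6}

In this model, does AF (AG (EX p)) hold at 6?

No

Sat(EX p) = {s : some successor in {1, 4, 5, 6}} = {1, 4, 5, 6}
AG (EX p): greatest fixpoint, start Z0 = {1, 4, 5, 6}, keep only states in Sat with every successor in Z. Z1 = {1, 5}; fixed.
Sat(AG (EX p)) = {1, 5}
AF (AG (EX p)): least fixpoint, start Z0 = {1, 5}, add states with every successor in Z. Already a fixed point.
Sat(AF (AG (EX p))) = {1, 5}
6 ∉ Sat(AF (AG (EX p))) = {1, 5}, so the formula does not hold at 6.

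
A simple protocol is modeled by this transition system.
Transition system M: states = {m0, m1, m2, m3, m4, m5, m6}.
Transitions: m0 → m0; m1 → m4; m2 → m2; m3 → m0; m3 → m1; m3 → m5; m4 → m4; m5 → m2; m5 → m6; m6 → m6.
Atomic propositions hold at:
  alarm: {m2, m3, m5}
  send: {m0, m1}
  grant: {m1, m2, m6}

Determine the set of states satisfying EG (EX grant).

Sat(EX grant) = {s : some successor in {m1, m2, m6}} = {m2, m3, m5, m6}
EG (EX grant): greatest fixpoint, start Z0 = {m2, m3, m5, m6}, keep only states in Sat with some successor in Z. Already a fixed point.
Sat(EG (EX grant)) = {m2, m3, m5, m6}

{m2, m3, m5, m6}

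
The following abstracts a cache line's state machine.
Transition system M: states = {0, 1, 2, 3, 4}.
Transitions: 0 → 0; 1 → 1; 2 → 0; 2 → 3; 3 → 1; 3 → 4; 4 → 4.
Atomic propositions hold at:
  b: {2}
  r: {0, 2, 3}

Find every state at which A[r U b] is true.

A[r U b]: least fixpoint, start Z0 = Sat(b) = {2}, add states in Sat(r) with every successor in Z. Already a fixed point.
Sat(A[r U b]) = {2}

{2}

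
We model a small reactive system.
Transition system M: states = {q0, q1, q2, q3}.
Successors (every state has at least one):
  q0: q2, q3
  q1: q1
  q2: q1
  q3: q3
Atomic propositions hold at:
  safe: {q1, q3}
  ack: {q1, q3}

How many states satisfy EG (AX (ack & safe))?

3

Sat(ack & safe) = {q1, q3}
Sat(AX (ack & safe)) = {s : every successor in {q1, q3}} = {q1, q2, q3}
EG (AX (ack & safe)): greatest fixpoint, start Z0 = {q1, q2, q3}, keep only states in Sat with some successor in Z. Already a fixed point.
Sat(EG (AX (ack & safe))) = {q1, q2, q3}
|Sat(EG (AX (ack & safe)))| = |{q1, q2, q3}| = 3.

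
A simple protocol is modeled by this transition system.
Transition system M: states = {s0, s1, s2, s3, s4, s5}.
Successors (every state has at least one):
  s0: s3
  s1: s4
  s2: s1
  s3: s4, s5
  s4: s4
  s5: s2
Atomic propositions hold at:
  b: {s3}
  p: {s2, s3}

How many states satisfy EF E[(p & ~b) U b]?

Sat(~b) = {s0, s1, s2, s4, s5}
Sat(p & ~b) = {s2}
E[(p & ~b) U b]: least fixpoint, start Z0 = Sat(b) = {s3}, add states in Sat(p & ~b) with some successor in Z. Already a fixed point.
Sat(E[(p & ~b) U b]) = {s3}
EF E[(p & ~b) U b]: least fixpoint, start Z0 = {s3}, add states with some successor in Z. Z1 = {s0, s3}; fixed.
Sat(EF E[(p & ~b) U b]) = {s0, s3}
|Sat(EF E[(p & ~b) U b])| = |{s0, s3}| = 2.

2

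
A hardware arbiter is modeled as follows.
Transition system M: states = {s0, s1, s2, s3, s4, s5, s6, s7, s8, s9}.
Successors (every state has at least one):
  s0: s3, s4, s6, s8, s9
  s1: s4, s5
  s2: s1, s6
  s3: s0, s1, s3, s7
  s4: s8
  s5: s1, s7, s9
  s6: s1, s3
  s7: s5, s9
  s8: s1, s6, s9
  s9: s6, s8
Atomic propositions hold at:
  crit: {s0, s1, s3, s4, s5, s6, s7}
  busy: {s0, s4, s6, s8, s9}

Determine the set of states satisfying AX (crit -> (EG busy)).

EG busy: greatest fixpoint, start Z0 = {s0, s4, s6, s8, s9}, keep only states in Sat with some successor in Z. Z1 = {s0, s4, s8, s9}; fixed.
Sat(EG busy) = {s0, s4, s8, s9}
Sat(crit -> (EG busy)) = {s0, s2, s4, s8, s9}
Sat(AX (crit -> (EG busy))) = {s : every successor in {s0, s2, s4, s8, s9}} = {s4}

{s4}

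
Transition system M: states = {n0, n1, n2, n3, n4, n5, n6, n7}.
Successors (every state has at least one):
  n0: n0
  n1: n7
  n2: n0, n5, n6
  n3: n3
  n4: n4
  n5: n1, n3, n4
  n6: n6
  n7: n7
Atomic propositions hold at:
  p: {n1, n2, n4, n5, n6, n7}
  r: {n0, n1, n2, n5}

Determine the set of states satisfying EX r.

Sat(EX r) = {s : some successor in {n0, n1, n2, n5}} = {n0, n2, n5}

{n0, n2, n5}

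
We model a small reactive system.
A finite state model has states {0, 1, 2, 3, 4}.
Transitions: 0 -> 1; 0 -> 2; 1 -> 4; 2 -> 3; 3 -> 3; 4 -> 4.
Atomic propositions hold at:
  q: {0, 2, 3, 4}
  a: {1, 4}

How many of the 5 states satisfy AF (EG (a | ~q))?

2

Sat(~q) = {1}
Sat(a | ~q) = {1, 4}
EG (a | ~q): greatest fixpoint, start Z0 = {1, 4}, keep only states in Sat with some successor in Z. Already a fixed point.
Sat(EG (a | ~q)) = {1, 4}
AF (EG (a | ~q)): least fixpoint, start Z0 = {1, 4}, add states with every successor in Z. Already a fixed point.
Sat(AF (EG (a | ~q))) = {1, 4}
|Sat(AF (EG (a | ~q)))| = |{1, 4}| = 2.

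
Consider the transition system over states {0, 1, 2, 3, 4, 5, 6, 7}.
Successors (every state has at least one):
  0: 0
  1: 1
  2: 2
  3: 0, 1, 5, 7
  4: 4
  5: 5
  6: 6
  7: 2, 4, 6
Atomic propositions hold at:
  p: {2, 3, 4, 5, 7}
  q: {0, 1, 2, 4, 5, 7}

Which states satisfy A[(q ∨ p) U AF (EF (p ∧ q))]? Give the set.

{2, 3, 4, 5, 7}

Sat(q ∨ p) = {0, 1, 2, 3, 4, 5, 7}
Sat(p ∧ q) = {2, 4, 5, 7}
EF (p ∧ q): least fixpoint, start Z0 = {2, 4, 5, 7}, add states with some successor in Z. Z1 = {2, 3, 4, 5, 7}; fixed.
Sat(EF (p ∧ q)) = {2, 3, 4, 5, 7}
AF (EF (p ∧ q)): least fixpoint, start Z0 = {2, 3, 4, 5, 7}, add states with every successor in Z. Already a fixed point.
Sat(AF (EF (p ∧ q))) = {2, 3, 4, 5, 7}
A[(q ∨ p) U AF (EF (p ∧ q))]: least fixpoint, start Z0 = Sat(AF (EF (p ∧ q))) = {2, 3, 4, 5, 7}, add states in Sat(q ∨ p) with every successor in Z. Already a fixed point.
Sat(A[(q ∨ p) U AF (EF (p ∧ q))]) = {2, 3, 4, 5, 7}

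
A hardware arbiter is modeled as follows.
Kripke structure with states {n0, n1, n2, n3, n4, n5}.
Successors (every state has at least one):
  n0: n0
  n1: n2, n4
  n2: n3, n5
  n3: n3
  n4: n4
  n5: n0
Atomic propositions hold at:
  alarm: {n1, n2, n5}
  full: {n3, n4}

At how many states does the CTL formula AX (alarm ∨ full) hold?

Sat(alarm ∨ full) = {n1, n2, n3, n4, n5}
Sat(AX (alarm ∨ full)) = {s : every successor in {n1, n2, n3, n4, n5}} = {n1, n2, n3, n4}
|Sat(AX (alarm ∨ full))| = |{n1, n2, n3, n4}| = 4.

4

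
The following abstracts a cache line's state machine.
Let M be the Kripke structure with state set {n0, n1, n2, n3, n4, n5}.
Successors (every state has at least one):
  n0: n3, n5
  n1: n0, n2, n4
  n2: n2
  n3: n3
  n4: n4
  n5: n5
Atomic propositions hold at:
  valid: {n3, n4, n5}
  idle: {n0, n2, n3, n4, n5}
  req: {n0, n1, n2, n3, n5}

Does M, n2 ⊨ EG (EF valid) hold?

No

EF valid: least fixpoint, start Z0 = {n3, n4, n5}, add states with some successor in Z. Z1 = {n0, n1, n3, n4, n5}; fixed.
Sat(EF valid) = {n0, n1, n3, n4, n5}
EG (EF valid): greatest fixpoint, start Z0 = {n0, n1, n3, n4, n5}, keep only states in Sat with some successor in Z. Already a fixed point.
Sat(EG (EF valid)) = {n0, n1, n3, n4, n5}
n2 ∉ Sat(EG (EF valid)) = {n0, n1, n3, n4, n5}, so the formula does not hold at n2.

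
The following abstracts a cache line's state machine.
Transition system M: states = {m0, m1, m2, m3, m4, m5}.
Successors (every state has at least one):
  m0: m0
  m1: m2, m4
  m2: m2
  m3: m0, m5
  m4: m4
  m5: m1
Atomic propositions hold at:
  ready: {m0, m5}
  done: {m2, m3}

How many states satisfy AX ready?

Sat(AX ready) = {s : every successor in {m0, m5}} = {m0, m3}
|Sat(AX ready)| = |{m0, m3}| = 2.

2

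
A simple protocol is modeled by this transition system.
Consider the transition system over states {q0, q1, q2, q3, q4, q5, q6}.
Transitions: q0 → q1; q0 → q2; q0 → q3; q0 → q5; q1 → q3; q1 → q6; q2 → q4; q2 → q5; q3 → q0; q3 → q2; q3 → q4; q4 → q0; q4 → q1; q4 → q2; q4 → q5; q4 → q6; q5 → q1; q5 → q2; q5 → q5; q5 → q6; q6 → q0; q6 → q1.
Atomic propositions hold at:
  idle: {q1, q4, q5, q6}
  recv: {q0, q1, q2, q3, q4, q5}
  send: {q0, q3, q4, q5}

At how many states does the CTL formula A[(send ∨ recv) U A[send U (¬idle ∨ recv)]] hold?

6

Sat(send ∨ recv) = {q0, q1, q2, q3, q4, q5}
Sat(¬idle) = {q0, q2, q3}
Sat(¬idle ∨ recv) = {q0, q1, q2, q3, q4, q5}
A[send U (¬idle ∨ recv)]: least fixpoint, start Z0 = Sat((¬idle ∨ recv)) = {q0, q1, q2, q3, q4, q5}, add states in Sat(send) with every successor in Z. Already a fixed point.
Sat(A[send U (¬idle ∨ recv)]) = {q0, q1, q2, q3, q4, q5}
A[(send ∨ recv) U A[send U (¬idle ∨ recv)]]: least fixpoint, start Z0 = Sat(A[send U (¬idle ∨ recv)]) = {q0, q1, q2, q3, q4, q5}, add states in Sat(send ∨ recv) with every successor in Z. Already a fixed point.
Sat(A[(send ∨ recv) U A[send U (¬idle ∨ recv)]]) = {q0, q1, q2, q3, q4, q5}
|Sat(A[(send ∨ recv) U A[send U (¬idle ∨ recv)]])| = |{q0, q1, q2, q3, q4, q5}| = 6.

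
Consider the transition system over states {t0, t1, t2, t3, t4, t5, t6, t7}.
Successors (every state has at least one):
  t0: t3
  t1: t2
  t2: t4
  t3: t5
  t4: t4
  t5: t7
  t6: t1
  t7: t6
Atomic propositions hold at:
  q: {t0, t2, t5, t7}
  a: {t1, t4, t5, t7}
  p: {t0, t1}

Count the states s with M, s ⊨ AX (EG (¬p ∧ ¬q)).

Sat(¬p) = {t2, t3, t4, t5, t6, t7}
Sat(¬q) = {t1, t3, t4, t6}
Sat(¬p ∧ ¬q) = {t3, t4, t6}
EG (¬p ∧ ¬q): greatest fixpoint, start Z0 = {t3, t4, t6}, keep only states in Sat with some successor in Z. Z1 = {t4}; fixed.
Sat(EG (¬p ∧ ¬q)) = {t4}
Sat(AX (EG (¬p ∧ ¬q))) = {s : every successor in {t4}} = {t2, t4}
|Sat(AX (EG (¬p ∧ ¬q)))| = |{t2, t4}| = 2.

2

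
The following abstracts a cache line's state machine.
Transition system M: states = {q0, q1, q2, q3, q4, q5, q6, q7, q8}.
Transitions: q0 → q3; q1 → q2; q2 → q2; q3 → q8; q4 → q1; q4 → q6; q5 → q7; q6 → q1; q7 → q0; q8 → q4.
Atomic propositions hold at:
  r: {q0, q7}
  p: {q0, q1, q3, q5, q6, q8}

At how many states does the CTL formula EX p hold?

5

Sat(EX p) = {s : some successor in {q0, q1, q3, q5, q6, q8}} = {q0, q3, q4, q6, q7}
|Sat(EX p)| = |{q0, q3, q4, q6, q7}| = 5.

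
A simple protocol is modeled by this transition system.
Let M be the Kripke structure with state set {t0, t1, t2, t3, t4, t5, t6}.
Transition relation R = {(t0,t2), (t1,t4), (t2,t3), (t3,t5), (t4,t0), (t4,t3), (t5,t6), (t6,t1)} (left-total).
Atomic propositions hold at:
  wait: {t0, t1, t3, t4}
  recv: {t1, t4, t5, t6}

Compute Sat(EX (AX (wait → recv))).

{t2, t3, t4, t5, t6}

Sat(wait → recv) = {t1, t2, t4, t5, t6}
Sat(AX (wait → recv)) = {s : every successor in {t1, t2, t4, t5, t6}} = {t0, t1, t3, t5, t6}
Sat(EX (AX (wait → recv))) = {s : some successor in {t0, t1, t3, t5, t6}} = {t2, t3, t4, t5, t6}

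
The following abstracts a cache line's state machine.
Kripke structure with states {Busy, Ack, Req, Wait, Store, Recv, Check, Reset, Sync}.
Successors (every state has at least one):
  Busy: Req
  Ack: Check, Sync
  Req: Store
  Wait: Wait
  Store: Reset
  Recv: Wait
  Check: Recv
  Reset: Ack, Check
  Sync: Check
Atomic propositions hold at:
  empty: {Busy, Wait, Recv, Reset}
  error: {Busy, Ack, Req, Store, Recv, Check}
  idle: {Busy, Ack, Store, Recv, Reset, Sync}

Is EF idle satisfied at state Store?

EF idle: least fixpoint, start Z0 = {Busy, Ack, Store, Recv, Reset, Sync}, add states with some successor in Z. Z1 = {Busy, Ack, Req, Store, Recv, Check, Reset, Sync}; fixed.
Sat(EF idle) = {Busy, Ack, Req, Store, Recv, Check, Reset, Sync}
Store ∈ Sat(EF idle) = {Busy, Ack, Req, Store, Recv, Check, Reset, Sync}, so the formula holds at Store.

Yes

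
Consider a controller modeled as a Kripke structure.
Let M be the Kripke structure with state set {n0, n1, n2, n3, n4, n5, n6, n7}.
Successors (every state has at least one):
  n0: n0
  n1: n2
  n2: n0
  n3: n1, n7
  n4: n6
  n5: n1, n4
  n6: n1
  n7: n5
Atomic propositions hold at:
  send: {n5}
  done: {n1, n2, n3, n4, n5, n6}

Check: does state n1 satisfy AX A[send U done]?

Yes

A[send U done]: least fixpoint, start Z0 = Sat(done) = {n1, n2, n3, n4, n5, n6}, add states in Sat(send) with every successor in Z. Already a fixed point.
Sat(A[send U done]) = {n1, n2, n3, n4, n5, n6}
Sat(AX A[send U done]) = {s : every successor in {n1, n2, n3, n4, n5, n6}} = {n1, n4, n5, n6, n7}
n1 ∈ Sat(AX A[send U done]) = {n1, n4, n5, n6, n7}, so the formula holds at n1.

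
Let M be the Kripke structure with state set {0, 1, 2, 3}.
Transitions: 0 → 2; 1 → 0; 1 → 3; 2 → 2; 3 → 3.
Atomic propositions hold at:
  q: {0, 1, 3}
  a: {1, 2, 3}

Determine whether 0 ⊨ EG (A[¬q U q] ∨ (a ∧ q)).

Sat(¬q) = {2}
A[¬q U q]: least fixpoint, start Z0 = Sat(q) = {0, 1, 3}, add states in Sat(¬q) with every successor in Z. Already a fixed point.
Sat(A[¬q U q]) = {0, 1, 3}
Sat(a ∧ q) = {1, 3}
Sat(A[¬q U q] ∨ (a ∧ q)) = {0, 1, 3}
EG (A[¬q U q] ∨ (a ∧ q)): greatest fixpoint, start Z0 = {0, 1, 3}, keep only states in Sat with some successor in Z. Z1 = {1, 3}; fixed.
Sat(EG (A[¬q U q] ∨ (a ∧ q))) = {1, 3}
0 ∉ Sat(EG (A[¬q U q] ∨ (a ∧ q))) = {1, 3}, so the formula does not hold at 0.

No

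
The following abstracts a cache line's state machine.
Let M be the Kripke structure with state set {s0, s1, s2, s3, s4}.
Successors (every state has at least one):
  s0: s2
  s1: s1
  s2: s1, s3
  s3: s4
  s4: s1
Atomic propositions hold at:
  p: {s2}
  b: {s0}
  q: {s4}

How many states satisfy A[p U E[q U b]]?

1

E[q U b]: least fixpoint, start Z0 = Sat(b) = {s0}, add states in Sat(q) with some successor in Z. Already a fixed point.
Sat(E[q U b]) = {s0}
A[p U E[q U b]]: least fixpoint, start Z0 = Sat(E[q U b]) = {s0}, add states in Sat(p) with every successor in Z. Already a fixed point.
Sat(A[p U E[q U b]]) = {s0}
|Sat(A[p U E[q U b]])| = |{s0}| = 1.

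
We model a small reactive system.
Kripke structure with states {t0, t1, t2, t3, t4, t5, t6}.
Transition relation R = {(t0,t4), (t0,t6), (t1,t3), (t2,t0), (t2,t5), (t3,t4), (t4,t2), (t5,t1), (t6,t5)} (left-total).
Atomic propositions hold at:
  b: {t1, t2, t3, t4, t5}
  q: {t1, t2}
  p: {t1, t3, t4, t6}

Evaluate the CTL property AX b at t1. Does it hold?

Sat(AX b) = {s : every successor in {t1, t2, t3, t4, t5}} = {t1, t3, t4, t5, t6}
t1 ∈ Sat(AX b) = {t1, t3, t4, t5, t6}, so the formula holds at t1.

Yes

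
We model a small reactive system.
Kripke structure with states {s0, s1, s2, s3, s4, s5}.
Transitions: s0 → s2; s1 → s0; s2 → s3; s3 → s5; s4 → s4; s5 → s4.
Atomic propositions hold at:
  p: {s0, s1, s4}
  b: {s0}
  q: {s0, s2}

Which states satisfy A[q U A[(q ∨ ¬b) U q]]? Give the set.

{s0, s1, s2}

Sat(¬b) = {s1, s2, s3, s4, s5}
Sat(q ∨ ¬b) = {s0, s1, s2, s3, s4, s5}
A[(q ∨ ¬b) U q]: least fixpoint, start Z0 = Sat(q) = {s0, s2}, add states in Sat(q ∨ ¬b) with every successor in Z. Z1 = {s0, s1, s2}; fixed.
Sat(A[(q ∨ ¬b) U q]) = {s0, s1, s2}
A[q U A[(q ∨ ¬b) U q]]: least fixpoint, start Z0 = Sat(A[(q ∨ ¬b) U q]) = {s0, s1, s2}, add states in Sat(q) with every successor in Z. Already a fixed point.
Sat(A[q U A[(q ∨ ¬b) U q]]) = {s0, s1, s2}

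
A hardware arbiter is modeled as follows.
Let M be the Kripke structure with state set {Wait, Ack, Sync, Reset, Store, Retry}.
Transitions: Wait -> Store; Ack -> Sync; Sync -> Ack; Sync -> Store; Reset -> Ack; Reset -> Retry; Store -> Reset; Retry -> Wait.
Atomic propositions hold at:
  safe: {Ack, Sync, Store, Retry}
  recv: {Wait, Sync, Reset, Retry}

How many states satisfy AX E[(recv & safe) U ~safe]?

2

Sat(recv & safe) = {Sync, Retry}
Sat(~safe) = {Wait, Reset}
E[(recv & safe) U ~safe]: least fixpoint, start Z0 = Sat(~safe) = {Wait, Reset}, add states in Sat(recv & safe) with some successor in Z. Z1 = {Wait, Reset, Retry}; fixed.
Sat(E[(recv & safe) U ~safe]) = {Wait, Reset, Retry}
Sat(AX E[(recv & safe) U ~safe]) = {s : every successor in {Wait, Reset, Retry}} = {Store, Retry}
|Sat(AX E[(recv & safe) U ~safe])| = |{Store, Retry}| = 2.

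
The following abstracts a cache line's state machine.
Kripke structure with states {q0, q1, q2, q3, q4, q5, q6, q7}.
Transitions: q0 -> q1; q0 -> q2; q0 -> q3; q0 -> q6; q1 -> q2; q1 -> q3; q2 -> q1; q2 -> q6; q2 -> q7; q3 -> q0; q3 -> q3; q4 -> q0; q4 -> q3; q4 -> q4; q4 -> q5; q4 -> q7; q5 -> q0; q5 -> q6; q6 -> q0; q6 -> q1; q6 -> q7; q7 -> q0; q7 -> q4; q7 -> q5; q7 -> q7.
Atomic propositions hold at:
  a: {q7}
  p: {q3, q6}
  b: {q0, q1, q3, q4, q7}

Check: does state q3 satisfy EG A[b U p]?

Yes

A[b U p]: least fixpoint, start Z0 = Sat(p) = {q3, q6}, add states in Sat(b) with every successor in Z. Already a fixed point.
Sat(A[b U p]) = {q3, q6}
EG A[b U p]: greatest fixpoint, start Z0 = {q3, q6}, keep only states in Sat with some successor in Z. Z1 = {q3}; fixed.
Sat(EG A[b U p]) = {q3}
q3 ∈ Sat(EG A[b U p]) = {q3}, so the formula holds at q3.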